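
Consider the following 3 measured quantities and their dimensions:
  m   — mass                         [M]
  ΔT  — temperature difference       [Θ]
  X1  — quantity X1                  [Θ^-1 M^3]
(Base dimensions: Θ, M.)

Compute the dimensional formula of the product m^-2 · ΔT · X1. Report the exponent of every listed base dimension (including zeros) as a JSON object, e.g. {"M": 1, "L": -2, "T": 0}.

{"Θ": 0, "M": 1}

Exponent matrix [Θ,M] × [m,ΔT,X1]:
  Θ: [ 0  1 -1]
  M: [ 1  0  3]
  [Θ]: (-2)·0+(1)·1+(1)·-1 = 0
  [M]: (-2)·1+(1)·0+(1)·3 = 1
⇒ M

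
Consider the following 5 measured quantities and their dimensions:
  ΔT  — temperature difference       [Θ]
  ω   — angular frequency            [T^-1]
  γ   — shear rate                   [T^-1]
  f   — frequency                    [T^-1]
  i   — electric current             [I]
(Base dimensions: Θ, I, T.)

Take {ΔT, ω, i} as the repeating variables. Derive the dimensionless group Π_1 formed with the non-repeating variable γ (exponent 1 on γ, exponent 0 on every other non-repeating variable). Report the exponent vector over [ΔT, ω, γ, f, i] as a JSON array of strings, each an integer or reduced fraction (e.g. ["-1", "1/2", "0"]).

["0", "-1", "1", "0", "0"]

Exponent matrix [Θ,I,T] × [ΔT,ω,γ,f,i]:
  Θ: [ 1  0  0  0  0]
  I: [ 0  0  0  0  1]
  T: [ 0 -1 -1 -1  0]
Echelon form has 3 nonzero rows (pivots: ΔT,ω,i)
Pivot set = {ΔT,ω,i}, free = {γ,f}
RREF:
  r0: [   1    0    0    0    0]
  r1: [   0    1    1    1    0]
  r2: [   0    0    0    0    1]
Fix exponent of γ at 1, f at 0; solve each RREF row for its pivot's exponent:
  r0: exp(ΔT) + (0)·1 = 0 ⇒ exp(ΔT) = 0
  r1: exp(ω) + (1)·1 = 0 ⇒ exp(ω) = -1
  r2: exp(i) + (0)·1 = 0 ⇒ exp(i) = 0
Π_1 = ω^-1 · γ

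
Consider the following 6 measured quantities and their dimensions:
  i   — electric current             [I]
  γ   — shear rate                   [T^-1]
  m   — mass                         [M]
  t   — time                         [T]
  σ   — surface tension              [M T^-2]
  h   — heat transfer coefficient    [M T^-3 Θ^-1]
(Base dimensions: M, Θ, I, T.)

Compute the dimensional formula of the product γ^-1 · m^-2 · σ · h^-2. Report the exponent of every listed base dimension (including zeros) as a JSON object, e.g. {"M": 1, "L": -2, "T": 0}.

{"M": -3, "Θ": 2, "I": 0, "T": 5}

Dimensional matrix (M×Θ×I×T by i×γ×m×t×σ×h):
  M: [ 0  0  1  0  1  1]
  Θ: [ 0  0  0  0  0 -1]
  I: [ 1  0  0  0  0  0]
  T: [ 0 -1  0  1 -2 -3]
  [M]: (-1)·0+(-2)·1+(1)·1+(-2)·1 = -3
  [Θ]: (-1)·0+(-2)·0+(1)·0+(-2)·-1 = 2
  [I]: (-1)·0+(-2)·0+(1)·0+(-2)·0 = 0
  [T]: (-1)·-1+(-2)·0+(1)·-2+(-2)·-3 = 5
⇒ M^-3 Θ^2 T^5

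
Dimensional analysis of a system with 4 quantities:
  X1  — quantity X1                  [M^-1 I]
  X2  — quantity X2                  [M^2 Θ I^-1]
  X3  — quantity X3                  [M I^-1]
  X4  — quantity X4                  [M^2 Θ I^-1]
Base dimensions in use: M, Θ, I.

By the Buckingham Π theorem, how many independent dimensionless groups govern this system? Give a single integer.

2

Exponent matrix [M,Θ,I] × [X1,X2,X3,X4]:
  M: [-1  2  1  2]
  Θ: [ 0  1  0  1]
  I: [ 1 -1 -1 -1]
Echelon form has 2 nonzero rows (pivots: X1,X2)
Π count = n − r = 4 − 2 = 2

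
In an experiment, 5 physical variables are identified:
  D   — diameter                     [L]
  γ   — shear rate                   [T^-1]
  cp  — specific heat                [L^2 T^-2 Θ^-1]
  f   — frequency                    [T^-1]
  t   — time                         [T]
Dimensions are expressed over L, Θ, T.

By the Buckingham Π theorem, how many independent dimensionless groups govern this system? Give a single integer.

Exponent matrix [L,Θ,T] × [D,γ,cp,f,t]:
  L: [ 1  0  2  0  0]
  Θ: [ 0  0 -1  0  0]
  T: [ 0 -1 -2 -1  1]
RREF → pivots at {D,γ,cp} ⇒ r = 3
5 vars − rank 3 = 2 Π groups

2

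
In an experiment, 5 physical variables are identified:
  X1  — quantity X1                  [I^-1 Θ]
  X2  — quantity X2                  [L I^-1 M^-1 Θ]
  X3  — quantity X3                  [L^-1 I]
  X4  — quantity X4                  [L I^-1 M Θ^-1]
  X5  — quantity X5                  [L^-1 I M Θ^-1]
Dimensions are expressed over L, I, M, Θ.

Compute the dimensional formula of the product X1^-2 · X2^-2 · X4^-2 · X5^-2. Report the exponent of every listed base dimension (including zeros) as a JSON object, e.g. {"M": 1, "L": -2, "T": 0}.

{"L": -2, "I": 4, "M": -2, "Θ": 0}

Write exponents as rows L,I,M,Θ / cols X1,X2,X3,X4,X5:
  L: [ 0  1 -1  1 -1]
  I: [-1 -1  1 -1  1]
  M: [ 0 -1  0  1  1]
  Θ: [ 1  1  0 -1 -1]
  [L]: (-2)·0+(-2)·1+(-2)·1+(-2)·-1 = -2
  [I]: (-2)·-1+(-2)·-1+(-2)·-1+(-2)·1 = 4
  [M]: (-2)·0+(-2)·-1+(-2)·1+(-2)·1 = -2
  [Θ]: (-2)·1+(-2)·1+(-2)·-1+(-2)·-1 = 0
⇒ L^-2 I^4 M^-2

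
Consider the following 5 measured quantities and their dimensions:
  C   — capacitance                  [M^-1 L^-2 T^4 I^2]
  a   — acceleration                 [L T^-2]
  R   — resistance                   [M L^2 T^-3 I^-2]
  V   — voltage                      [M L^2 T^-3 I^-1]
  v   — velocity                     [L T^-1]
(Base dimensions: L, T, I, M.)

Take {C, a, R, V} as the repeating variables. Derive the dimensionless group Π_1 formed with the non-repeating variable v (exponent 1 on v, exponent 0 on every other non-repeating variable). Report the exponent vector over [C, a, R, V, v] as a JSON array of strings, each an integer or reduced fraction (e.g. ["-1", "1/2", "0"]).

Write exponents as rows L,T,I,M / cols C,a,R,V,v:
  L: [-2  1  2  2  1]
  T: [ 4 -2 -3 -3 -1]
  I: [ 2  0 -2 -1  0]
  M: [-1  0  1  1  0]
Echelon form has 4 nonzero rows (pivots: C,a,R,V)
Repeat: C,a,R,V; free: v
RREF:
  r0: [   1    0    0    0    1]
  r1: [   0    1    0    0    1]
  r2: [   0    0    1    0    1]
  r3: [   0    0    0    1    0]
Fix exponent of v at 1; solve each RREF row for its pivot's exponent:
  r0: exp(C) + (1)·1 = 0 ⇒ exp(C) = -1
  r1: exp(a) + (1)·1 = 0 ⇒ exp(a) = -1
  r2: exp(R) + (1)·1 = 0 ⇒ exp(R) = -1
  r3: exp(V) + (0)·1 = 0 ⇒ exp(V) = 0
Π_1 = C^-1 · a^-1 · R^-1 · v

["-1", "-1", "-1", "0", "1"]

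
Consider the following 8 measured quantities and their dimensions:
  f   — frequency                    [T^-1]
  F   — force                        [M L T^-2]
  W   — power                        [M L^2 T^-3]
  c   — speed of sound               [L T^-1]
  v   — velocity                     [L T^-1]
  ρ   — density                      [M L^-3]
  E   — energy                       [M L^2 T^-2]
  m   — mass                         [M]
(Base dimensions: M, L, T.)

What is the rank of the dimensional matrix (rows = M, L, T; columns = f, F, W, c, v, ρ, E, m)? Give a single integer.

Dimensional matrix (M×L×T by f×F×W×c×v×ρ×E×m):
  M: [ 0  1  1  0  0  1  1  1]
  L: [ 0  1  2  1  1 -3  2  0]
  T: [-1 -2 -3 -1 -1  0 -2  0]
Row reduction gives pivot columns f,F,W; rank = 3

3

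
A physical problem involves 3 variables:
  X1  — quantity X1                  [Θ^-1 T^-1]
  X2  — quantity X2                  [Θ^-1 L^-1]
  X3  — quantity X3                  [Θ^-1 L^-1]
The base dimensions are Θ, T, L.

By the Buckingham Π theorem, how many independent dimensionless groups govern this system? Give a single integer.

1

Write exponents as rows Θ,T,L / cols X1,X2,X3:
  Θ: [-1 -1 -1]
  T: [-1  0  0]
  L: [ 0 -1 -1]
RREF → pivots at {X1,X2} ⇒ r = 2
Π count = n − r = 3 − 2 = 1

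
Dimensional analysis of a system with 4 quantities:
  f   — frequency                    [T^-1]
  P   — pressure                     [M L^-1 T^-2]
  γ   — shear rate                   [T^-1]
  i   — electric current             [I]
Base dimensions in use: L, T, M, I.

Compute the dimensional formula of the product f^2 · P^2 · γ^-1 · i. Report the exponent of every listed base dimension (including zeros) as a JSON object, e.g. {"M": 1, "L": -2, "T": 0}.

Dimensional matrix (L×T×M×I by f×P×γ×i):
  L: [ 0 -1  0  0]
  T: [-1 -2 -1  0]
  M: [ 0  1  0  0]
  I: [ 0  0  0  1]
  [L]: (2)·0+(2)·-1+(-1)·0+(1)·0 = -2
  [T]: (2)·-1+(2)·-2+(-1)·-1+(1)·0 = -5
  [M]: (2)·0+(2)·1+(-1)·0+(1)·0 = 2
  [I]: (2)·0+(2)·0+(-1)·0+(1)·1 = 1
⇒ L^-2 T^-5 M^2 I

{"L": -2, "T": -5, "M": 2, "I": 1}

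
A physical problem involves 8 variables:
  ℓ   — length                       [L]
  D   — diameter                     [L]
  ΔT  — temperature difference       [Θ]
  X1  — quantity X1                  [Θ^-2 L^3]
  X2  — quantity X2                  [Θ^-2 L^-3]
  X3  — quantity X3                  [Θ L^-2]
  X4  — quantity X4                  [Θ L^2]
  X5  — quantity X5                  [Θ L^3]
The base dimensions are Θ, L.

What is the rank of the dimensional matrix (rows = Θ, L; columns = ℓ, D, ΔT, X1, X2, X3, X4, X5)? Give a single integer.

2

Write exponents as rows Θ,L / cols ℓ,D,ΔT,X1,X2,X3,X4,X5:
  Θ: [ 0  0  1 -2 -2  1  1  1]
  L: [ 1  1  0  3 -3 -2  2  3]
Row reduction gives pivot columns ℓ,ΔT; rank = 2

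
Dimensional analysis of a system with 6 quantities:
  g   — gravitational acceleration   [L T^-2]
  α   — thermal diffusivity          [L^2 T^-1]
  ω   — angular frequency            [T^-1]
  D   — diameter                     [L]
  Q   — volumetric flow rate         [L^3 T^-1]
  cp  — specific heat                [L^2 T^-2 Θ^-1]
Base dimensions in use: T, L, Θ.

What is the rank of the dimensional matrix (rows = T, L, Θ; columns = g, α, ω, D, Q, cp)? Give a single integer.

3

Dimensional matrix (T×L×Θ by g×α×ω×D×Q×cp):
  T: [-2 -1 -1  0 -1 -2]
  L: [ 1  2  0  1  3  2]
  Θ: [ 0  0  0  0  0 -1]
Echelon form has 3 nonzero rows (pivots: g,α,cp)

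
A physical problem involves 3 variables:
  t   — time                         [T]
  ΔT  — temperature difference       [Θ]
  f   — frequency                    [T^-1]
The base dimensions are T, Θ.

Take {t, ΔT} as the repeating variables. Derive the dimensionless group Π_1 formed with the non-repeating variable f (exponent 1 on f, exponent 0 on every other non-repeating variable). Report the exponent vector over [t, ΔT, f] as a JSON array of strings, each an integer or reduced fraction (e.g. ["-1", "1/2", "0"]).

["1", "0", "1"]

Exponent matrix [T,Θ] × [t,ΔT,f]:
  T: [ 1  0 -1]
  Θ: [ 0  1  0]
Echelon form has 2 nonzero rows (pivots: t,ΔT)
Pivot set = {t,ΔT}, free = {f}
RREF:
  r0: [   1    0   -1]
  r1: [   0    1    0]
Fix exponent of f at 1; solve each RREF row for its pivot's exponent:
  r0: exp(t) + (-1)·1 = 0 ⇒ exp(t) = 1
  r1: exp(ΔT) + (0)·1 = 0 ⇒ exp(ΔT) = 0
Π_1 = t · f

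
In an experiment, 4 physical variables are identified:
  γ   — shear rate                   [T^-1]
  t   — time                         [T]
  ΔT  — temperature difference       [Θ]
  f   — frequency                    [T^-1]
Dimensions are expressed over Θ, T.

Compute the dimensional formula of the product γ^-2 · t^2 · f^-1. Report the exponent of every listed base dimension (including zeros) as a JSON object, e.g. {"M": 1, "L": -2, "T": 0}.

{"Θ": 0, "T": 5}

Dimensional matrix (Θ×T by γ×t×ΔT×f):
  Θ: [ 0  0  1  0]
  T: [-1  1  0 -1]
  [Θ]: (-2)·0+(2)·0+(-1)·0 = 0
  [T]: (-2)·-1+(2)·1+(-1)·-1 = 5
⇒ T^5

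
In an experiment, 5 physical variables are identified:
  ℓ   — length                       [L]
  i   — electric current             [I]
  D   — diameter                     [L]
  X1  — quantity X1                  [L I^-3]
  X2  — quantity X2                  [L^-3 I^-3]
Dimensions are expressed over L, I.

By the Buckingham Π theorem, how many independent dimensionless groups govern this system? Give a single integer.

Write exponents as rows L,I / cols ℓ,i,D,X1,X2:
  L: [ 1  0  1  1 -3]
  I: [ 0  1  0 -3 -3]
RREF → pivots at {ℓ,i} ⇒ r = 2
Π count = n − r = 5 − 2 = 3

3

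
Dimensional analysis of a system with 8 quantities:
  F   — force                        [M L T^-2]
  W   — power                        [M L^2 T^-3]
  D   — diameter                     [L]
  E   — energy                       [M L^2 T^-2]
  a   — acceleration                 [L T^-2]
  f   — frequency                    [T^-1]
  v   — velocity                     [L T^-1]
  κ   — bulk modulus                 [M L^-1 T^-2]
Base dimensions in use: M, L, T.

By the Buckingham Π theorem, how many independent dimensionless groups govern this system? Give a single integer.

5

Exponent matrix [M,L,T] × [F,W,D,E,a,f,v,κ]:
  M: [ 1  1  0  1  0  0  0  1]
  L: [ 1  2  1  2  1  0  1 -1]
  T: [-2 -3  0 -2 -2 -1 -1 -2]
Row reduction gives pivot columns F,W,D; rank = 3
n=8, r=3 ⇒ 5 dimensionless groups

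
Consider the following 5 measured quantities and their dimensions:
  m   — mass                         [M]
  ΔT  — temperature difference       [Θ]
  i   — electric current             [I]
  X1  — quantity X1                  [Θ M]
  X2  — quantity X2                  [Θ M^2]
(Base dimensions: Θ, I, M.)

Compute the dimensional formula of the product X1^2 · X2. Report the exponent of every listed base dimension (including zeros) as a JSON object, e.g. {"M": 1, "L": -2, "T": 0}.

Exponent matrix [Θ,I,M] × [m,ΔT,i,X1,X2]:
  Θ: [ 0  1  0  1  1]
  I: [ 0  0  1  0  0]
  M: [ 1  0  0  1  2]
  [Θ]: (2)·1+(1)·1 = 3
  [I]: (2)·0+(1)·0 = 0
  [M]: (2)·1+(1)·2 = 4
⇒ Θ^3 M^4

{"Θ": 3, "I": 0, "M": 4}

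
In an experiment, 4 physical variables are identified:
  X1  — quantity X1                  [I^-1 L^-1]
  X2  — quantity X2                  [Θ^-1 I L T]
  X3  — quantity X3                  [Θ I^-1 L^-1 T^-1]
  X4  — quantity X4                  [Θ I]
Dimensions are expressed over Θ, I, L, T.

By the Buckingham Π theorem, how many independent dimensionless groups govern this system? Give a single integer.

Exponent matrix [Θ,I,L,T] × [X1,X2,X3,X4]:
  Θ: [ 0 -1  1  1]
  I: [-1  1 -1  1]
  L: [-1  1 -1  0]
  T: [ 0  1 -1  0]
Echelon form has 3 nonzero rows (pivots: X1,X2,X4)
Π count = n − r = 4 − 3 = 1

1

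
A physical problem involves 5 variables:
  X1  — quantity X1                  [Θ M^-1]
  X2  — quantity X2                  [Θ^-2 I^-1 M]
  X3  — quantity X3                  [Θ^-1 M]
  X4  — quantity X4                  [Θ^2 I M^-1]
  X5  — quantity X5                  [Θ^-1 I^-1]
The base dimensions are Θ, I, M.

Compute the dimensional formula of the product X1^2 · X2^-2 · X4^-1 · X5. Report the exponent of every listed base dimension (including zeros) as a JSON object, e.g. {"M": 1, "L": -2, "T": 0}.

{"Θ": 3, "I": 0, "M": -3}

Exponent matrix [Θ,I,M] × [X1,X2,X3,X4,X5]:
  Θ: [ 1 -2 -1  2 -1]
  I: [ 0 -1  0  1 -1]
  M: [-1  1  1 -1  0]
  [Θ]: (2)·1+(-2)·-2+(-1)·2+(1)·-1 = 3
  [I]: (2)·0+(-2)·-1+(-1)·1+(1)·-1 = 0
  [M]: (2)·-1+(-2)·1+(-1)·-1+(1)·0 = -3
⇒ Θ^3 M^-3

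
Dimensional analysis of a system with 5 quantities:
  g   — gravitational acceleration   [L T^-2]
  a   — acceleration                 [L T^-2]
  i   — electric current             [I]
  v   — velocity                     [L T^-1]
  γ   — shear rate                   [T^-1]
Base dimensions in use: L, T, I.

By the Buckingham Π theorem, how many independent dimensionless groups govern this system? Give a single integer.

2

Write exponents as rows L,T,I / cols g,a,i,v,γ:
  L: [ 1  1  0  1  0]
  T: [-2 -2  0 -1 -1]
  I: [ 0  0  1  0  0]
Echelon form has 3 nonzero rows (pivots: g,i,v)
5 vars − rank 3 = 2 Π groups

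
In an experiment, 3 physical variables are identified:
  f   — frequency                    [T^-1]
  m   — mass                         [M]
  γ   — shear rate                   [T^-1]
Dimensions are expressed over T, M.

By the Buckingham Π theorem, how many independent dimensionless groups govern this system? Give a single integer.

Write exponents as rows T,M / cols f,m,γ:
  T: [-1  0 -1]
  M: [ 0  1  0]
Echelon form has 2 nonzero rows (pivots: f,m)
3 vars − rank 2 = 1 Π group

1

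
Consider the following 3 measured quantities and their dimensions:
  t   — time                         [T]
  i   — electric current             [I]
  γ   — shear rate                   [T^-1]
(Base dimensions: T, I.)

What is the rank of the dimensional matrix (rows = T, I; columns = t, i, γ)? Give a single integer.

2

Exponent matrix [T,I] × [t,i,γ]:
  T: [ 1  0 -1]
  I: [ 0  1  0]
Row reduction gives pivot columns t,i; rank = 2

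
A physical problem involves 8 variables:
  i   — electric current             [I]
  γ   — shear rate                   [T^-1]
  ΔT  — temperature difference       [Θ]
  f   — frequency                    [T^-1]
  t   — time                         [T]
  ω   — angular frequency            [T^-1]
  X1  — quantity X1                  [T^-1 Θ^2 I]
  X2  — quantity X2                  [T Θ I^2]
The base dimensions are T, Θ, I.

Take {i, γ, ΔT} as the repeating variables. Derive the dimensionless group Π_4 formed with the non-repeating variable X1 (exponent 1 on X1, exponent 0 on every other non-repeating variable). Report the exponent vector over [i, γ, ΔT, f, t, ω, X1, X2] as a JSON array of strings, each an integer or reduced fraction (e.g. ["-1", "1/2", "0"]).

["-1", "-1", "-2", "0", "0", "0", "1", "0"]

Dimensional matrix (T×Θ×I by i×γ×ΔT×f×t×ω×X1×X2):
  T: [ 0 -1  0 -1  1 -1 -1  1]
  Θ: [ 0  0  1  0  0  0  2  1]
  I: [ 1  0  0  0  0  0  1  2]
Echelon form has 3 nonzero rows (pivots: i,γ,ΔT)
Pivot set = {i,γ,ΔT}, free = {f,t,ω,X1,X2}
RREF:
  r0: [   1    0    0    0    0    0    1    2]
  r1: [   0    1    0    1   -1    1    1   -1]
  r2: [   0    0    1    0    0    0    2    1]
Fix exponent of X1 at 1, f at 0, t at 0, ω at 0, X2 at 0; solve each RREF row for its pivot's exponent:
  r0: exp(i) + (1)·1 = 0 ⇒ exp(i) = -1
  r1: exp(γ) + (1)·1 = 0 ⇒ exp(γ) = -1
  r2: exp(ΔT) + (2)·1 = 0 ⇒ exp(ΔT) = -2
Π_4 = i^-1 · γ^-1 · ΔT^-2 · X1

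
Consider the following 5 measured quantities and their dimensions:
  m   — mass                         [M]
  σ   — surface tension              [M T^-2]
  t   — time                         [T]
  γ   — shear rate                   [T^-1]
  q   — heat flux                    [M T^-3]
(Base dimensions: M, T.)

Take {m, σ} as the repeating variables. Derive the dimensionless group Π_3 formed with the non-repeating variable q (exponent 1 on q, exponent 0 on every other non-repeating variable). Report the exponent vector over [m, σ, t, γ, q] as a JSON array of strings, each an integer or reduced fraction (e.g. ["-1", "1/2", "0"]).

["1/2", "-3/2", "0", "0", "1"]

Dimensional matrix (M×T by m×σ×t×γ×q):
  M: [ 1  1  0  0  1]
  T: [ 0 -2  1 -1 -3]
RREF → pivots at {m,σ} ⇒ r = 2
Repeat: m,σ; free: t,γ,q
RREF:
  r0: [   1    0  1/2 -1/2 -1/2]
  r1: [   0    1 -1/2  1/2  3/2]
Fix exponent of q at 1, t at 0, γ at 0; solve each RREF row for its pivot's exponent:
  r0: exp(m) + (-1/2)·1 = 0 ⇒ exp(m) = 1/2
  r1: exp(σ) + (3/2)·1 = 0 ⇒ exp(σ) = -3/2
Π_3 = m^(1/2) · σ^(-3/2) · q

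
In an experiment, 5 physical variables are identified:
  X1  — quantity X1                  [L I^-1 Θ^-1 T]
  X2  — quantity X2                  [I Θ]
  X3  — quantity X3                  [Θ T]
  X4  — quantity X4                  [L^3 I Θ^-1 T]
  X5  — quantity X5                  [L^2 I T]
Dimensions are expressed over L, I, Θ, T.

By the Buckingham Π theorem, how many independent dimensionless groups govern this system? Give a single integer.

2

Dimensional matrix (L×I×Θ×T by X1×X2×X3×X4×X5):
  L: [ 1  0  0  3  2]
  I: [-1  1  0  1  1]
  Θ: [-1  1  1 -1  0]
  T: [ 1  0  1  1  1]
Row reduction gives pivot columns X1,X2,X3; rank = 3
5 vars − rank 3 = 2 Π groups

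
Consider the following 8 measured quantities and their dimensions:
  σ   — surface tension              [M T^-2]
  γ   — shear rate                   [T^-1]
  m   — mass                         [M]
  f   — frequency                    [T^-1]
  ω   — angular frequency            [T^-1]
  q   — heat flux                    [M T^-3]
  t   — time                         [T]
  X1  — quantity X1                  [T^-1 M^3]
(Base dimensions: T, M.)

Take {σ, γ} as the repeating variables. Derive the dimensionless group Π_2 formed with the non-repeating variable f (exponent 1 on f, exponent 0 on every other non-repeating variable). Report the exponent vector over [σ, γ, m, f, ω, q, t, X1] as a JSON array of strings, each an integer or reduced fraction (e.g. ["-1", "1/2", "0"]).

Exponent matrix [T,M] × [σ,γ,m,f,ω,q,t,X1]:
  T: [-2 -1  0 -1 -1 -3  1 -1]
  M: [ 1  0  1  0  0  1  0  3]
Echelon form has 2 nonzero rows (pivots: σ,γ)
Pivot set = {σ,γ}, free = {m,f,ω,q,t,X1}
RREF:
  r0: [   1    0    1    0    0    1    0    3]
  r1: [   0    1   -2    1    1    1   -1   -5]
Fix exponent of f at 1, m at 0, ω at 0, q at 0, t at 0, X1 at 0; solve each RREF row for its pivot's exponent:
  r0: exp(σ) + (0)·1 = 0 ⇒ exp(σ) = 0
  r1: exp(γ) + (1)·1 = 0 ⇒ exp(γ) = -1
Π_2 = γ^-1 · f

["0", "-1", "0", "1", "0", "0", "0", "0"]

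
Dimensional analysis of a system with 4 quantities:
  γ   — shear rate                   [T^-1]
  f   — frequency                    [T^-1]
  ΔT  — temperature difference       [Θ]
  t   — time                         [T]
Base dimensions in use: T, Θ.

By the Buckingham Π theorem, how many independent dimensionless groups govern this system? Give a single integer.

2

Exponent matrix [T,Θ] × [γ,f,ΔT,t]:
  T: [-1 -1  0  1]
  Θ: [ 0  0  1  0]
Echelon form has 2 nonzero rows (pivots: γ,ΔT)
4 vars − rank 2 = 2 Π groups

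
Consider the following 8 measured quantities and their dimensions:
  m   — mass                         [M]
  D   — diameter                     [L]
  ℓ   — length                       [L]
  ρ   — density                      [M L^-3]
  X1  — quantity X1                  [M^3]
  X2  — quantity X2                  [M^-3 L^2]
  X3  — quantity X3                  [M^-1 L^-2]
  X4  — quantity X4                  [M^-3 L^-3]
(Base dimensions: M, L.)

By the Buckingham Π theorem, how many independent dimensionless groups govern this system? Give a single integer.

Exponent matrix [M,L] × [m,D,ℓ,ρ,X1,X2,X3,X4]:
  M: [ 1  0  0  1  3 -3 -1 -3]
  L: [ 0  1  1 -3  0  2 -2 -3]
RREF → pivots at {m,D} ⇒ r = 2
Π count = n − r = 8 − 2 = 6

6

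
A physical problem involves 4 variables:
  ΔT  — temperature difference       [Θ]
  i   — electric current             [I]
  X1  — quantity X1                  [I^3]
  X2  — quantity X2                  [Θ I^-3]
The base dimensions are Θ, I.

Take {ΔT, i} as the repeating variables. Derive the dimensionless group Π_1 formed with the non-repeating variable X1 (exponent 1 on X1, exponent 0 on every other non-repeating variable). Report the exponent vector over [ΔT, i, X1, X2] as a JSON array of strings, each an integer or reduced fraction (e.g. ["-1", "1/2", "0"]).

Write exponents as rows Θ,I / cols ΔT,i,X1,X2:
  Θ: [ 1  0  0  1]
  I: [ 0  1  3 -3]
Row reduction gives pivot columns ΔT,i; rank = 2
Repeat: ΔT,i; free: X1,X2
RREF:
  r0: [   1    0    0    1]
  r1: [   0    1    3   -3]
Fix exponent of X1 at 1, X2 at 0; solve each RREF row for its pivot's exponent:
  r0: exp(ΔT) + (0)·1 = 0 ⇒ exp(ΔT) = 0
  r1: exp(i) + (3)·1 = 0 ⇒ exp(i) = -3
Π_1 = i^-3 · X1

["0", "-3", "1", "0"]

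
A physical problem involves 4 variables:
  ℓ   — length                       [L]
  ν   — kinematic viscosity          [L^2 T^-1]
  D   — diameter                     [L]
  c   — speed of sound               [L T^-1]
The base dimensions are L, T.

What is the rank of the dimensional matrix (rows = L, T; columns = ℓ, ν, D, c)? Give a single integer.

Write exponents as rows L,T / cols ℓ,ν,D,c:
  L: [ 1  2  1  1]
  T: [ 0 -1  0 -1]
Echelon form has 2 nonzero rows (pivots: ℓ,ν)

2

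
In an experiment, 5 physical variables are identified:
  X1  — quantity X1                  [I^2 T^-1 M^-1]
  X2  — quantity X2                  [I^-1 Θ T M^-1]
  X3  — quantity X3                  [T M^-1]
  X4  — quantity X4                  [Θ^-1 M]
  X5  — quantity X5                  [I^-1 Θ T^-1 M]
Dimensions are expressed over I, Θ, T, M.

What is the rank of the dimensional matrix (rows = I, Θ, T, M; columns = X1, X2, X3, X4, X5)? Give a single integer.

3

Write exponents as rows I,Θ,T,M / cols X1,X2,X3,X4,X5:
  I: [ 2 -1  0  0 -1]
  Θ: [ 0  1  0 -1  1]
  T: [-1  1  1  0 -1]
  M: [-1 -1 -1  1  1]
RREF → pivots at {X1,X2,X3} ⇒ r = 3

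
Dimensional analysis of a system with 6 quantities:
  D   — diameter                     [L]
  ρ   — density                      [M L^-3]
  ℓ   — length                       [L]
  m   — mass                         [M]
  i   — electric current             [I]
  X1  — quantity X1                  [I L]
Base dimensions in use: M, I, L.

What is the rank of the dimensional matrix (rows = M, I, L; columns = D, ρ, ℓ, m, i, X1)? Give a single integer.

Write exponents as rows M,I,L / cols D,ρ,ℓ,m,i,X1:
  M: [ 0  1  0  1  0  0]
  I: [ 0  0  0  0  1  1]
  L: [ 1 -3  1  0  0  1]
Row reduction gives pivot columns D,ρ,i; rank = 3

3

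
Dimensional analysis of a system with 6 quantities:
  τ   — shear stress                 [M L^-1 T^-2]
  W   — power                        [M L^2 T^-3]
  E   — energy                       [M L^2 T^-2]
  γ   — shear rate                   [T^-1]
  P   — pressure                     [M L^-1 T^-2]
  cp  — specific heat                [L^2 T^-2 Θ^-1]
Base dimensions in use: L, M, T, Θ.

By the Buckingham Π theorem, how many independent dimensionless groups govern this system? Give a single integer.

2

Exponent matrix [L,M,T,Θ] × [τ,W,E,γ,P,cp]:
  L: [-1  2  2  0 -1  2]
  M: [ 1  1  1  0  1  0]
  T: [-2 -3 -2 -1 -2 -2]
  Θ: [ 0  0  0  0  0 -1]
Echelon form has 4 nonzero rows (pivots: τ,W,E,cp)
n=6, r=4 ⇒ 2 dimensionless groups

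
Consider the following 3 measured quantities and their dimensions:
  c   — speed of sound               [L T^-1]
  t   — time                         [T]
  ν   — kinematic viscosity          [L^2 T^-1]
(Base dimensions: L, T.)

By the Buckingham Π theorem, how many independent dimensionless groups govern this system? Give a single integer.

Write exponents as rows L,T / cols c,t,ν:
  L: [ 1  0  2]
  T: [-1  1 -1]
RREF → pivots at {c,t} ⇒ r = 2
Π count = n − r = 3 − 2 = 1

1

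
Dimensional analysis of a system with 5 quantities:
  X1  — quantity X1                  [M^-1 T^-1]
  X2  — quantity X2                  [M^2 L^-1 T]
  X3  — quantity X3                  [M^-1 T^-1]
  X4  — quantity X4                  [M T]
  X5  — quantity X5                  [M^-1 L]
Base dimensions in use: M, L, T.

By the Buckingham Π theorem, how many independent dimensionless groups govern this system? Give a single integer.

Exponent matrix [M,L,T] × [X1,X2,X3,X4,X5]:
  M: [-1  2 -1  1 -1]
  L: [ 0 -1  0  0  1]
  T: [-1  1 -1  1  0]
Row reduction gives pivot columns X1,X2; rank = 2
Π count = n − r = 5 − 2 = 3

3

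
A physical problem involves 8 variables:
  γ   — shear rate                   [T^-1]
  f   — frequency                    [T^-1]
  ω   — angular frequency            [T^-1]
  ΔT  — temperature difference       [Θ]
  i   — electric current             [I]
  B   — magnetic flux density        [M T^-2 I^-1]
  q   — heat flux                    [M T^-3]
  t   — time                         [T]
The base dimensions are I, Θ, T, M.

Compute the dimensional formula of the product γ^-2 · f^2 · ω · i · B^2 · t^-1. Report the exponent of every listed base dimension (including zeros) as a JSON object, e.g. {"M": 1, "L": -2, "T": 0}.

Write exponents as rows I,Θ,T,M / cols γ,f,ω,ΔT,i,B,q,t:
  I: [ 0  0  0  0  1 -1  0  0]
  Θ: [ 0  0  0  1  0  0  0  0]
  T: [-1 -1 -1  0  0 -2 -3  1]
  M: [ 0  0  0  0  0  1  1  0]
  [I]: (-2)·0+(2)·0+(1)·0+(1)·1+(2)·-1+(-1)·0 = -1
  [Θ]: (-2)·0+(2)·0+(1)·0+(1)·0+(2)·0+(-1)·0 = 0
  [T]: (-2)·-1+(2)·-1+(1)·-1+(1)·0+(2)·-2+(-1)·1 = -6
  [M]: (-2)·0+(2)·0+(1)·0+(1)·0+(2)·1+(-1)·0 = 2
⇒ I^-1 T^-6 M^2

{"I": -1, "Θ": 0, "T": -6, "M": 2}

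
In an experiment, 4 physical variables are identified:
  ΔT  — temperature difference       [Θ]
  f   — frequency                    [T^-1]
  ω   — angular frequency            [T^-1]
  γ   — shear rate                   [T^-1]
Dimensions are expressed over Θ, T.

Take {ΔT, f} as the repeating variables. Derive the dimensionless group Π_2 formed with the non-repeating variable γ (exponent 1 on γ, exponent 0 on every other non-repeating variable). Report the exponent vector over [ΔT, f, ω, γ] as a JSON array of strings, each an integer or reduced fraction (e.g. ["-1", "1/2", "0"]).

["0", "-1", "0", "1"]

Write exponents as rows Θ,T / cols ΔT,f,ω,γ:
  Θ: [ 1  0  0  0]
  T: [ 0 -1 -1 -1]
Echelon form has 2 nonzero rows (pivots: ΔT,f)
Repeat: ΔT,f; free: ω,γ
RREF:
  r0: [   1    0    0    0]
  r1: [   0    1    1    1]
Fix exponent of γ at 1, ω at 0; solve each RREF row for its pivot's exponent:
  r0: exp(ΔT) + (0)·1 = 0 ⇒ exp(ΔT) = 0
  r1: exp(f) + (1)·1 = 0 ⇒ exp(f) = -1
Π_2 = f^-1 · γ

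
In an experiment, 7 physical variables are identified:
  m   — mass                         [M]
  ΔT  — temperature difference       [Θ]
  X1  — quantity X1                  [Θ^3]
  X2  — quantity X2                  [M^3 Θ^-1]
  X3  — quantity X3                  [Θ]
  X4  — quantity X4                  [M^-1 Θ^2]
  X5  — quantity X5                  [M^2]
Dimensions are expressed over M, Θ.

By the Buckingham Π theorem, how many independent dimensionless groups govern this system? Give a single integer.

Write exponents as rows M,Θ / cols m,ΔT,X1,X2,X3,X4,X5:
  M: [ 1  0  0  3  0 -1  2]
  Θ: [ 0  1  3 -1  1  2  0]
RREF → pivots at {m,ΔT} ⇒ r = 2
n=7, r=2 ⇒ 5 dimensionless groups

5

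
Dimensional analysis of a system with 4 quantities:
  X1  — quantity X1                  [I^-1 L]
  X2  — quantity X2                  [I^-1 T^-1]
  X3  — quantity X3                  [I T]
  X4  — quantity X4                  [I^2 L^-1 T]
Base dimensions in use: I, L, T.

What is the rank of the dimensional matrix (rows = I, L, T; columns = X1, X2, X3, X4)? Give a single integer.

Exponent matrix [I,L,T] × [X1,X2,X3,X4]:
  I: [-1 -1  1  2]
  L: [ 1  0  0 -1]
  T: [ 0 -1  1  1]
Echelon form has 2 nonzero rows (pivots: X1,X2)

2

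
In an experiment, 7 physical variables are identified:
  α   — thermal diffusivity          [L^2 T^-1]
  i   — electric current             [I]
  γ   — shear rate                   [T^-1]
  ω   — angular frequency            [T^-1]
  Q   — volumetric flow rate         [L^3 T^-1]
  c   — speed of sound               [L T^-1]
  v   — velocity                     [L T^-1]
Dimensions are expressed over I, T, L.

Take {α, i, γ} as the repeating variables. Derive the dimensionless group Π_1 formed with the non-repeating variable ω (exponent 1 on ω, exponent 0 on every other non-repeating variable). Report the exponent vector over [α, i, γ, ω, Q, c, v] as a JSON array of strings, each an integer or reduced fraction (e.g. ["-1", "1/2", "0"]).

Write exponents as rows I,T,L / cols α,i,γ,ω,Q,c,v:
  I: [ 0  1  0  0  0  0  0]
  T: [-1  0 -1 -1 -1 -1 -1]
  L: [ 2  0  0  0  3  1  1]
Row reduction gives pivot columns α,i,γ; rank = 3
Pivot set = {α,i,γ}, free = {ω,Q,c,v}
RREF:
  r0: [   1    0    0    0  3/2  1/2  1/2]
  r1: [   0    1    0    0    0    0    0]
  r2: [   0    0    1    1 -1/2  1/2  1/2]
Fix exponent of ω at 1, Q at 0, c at 0, v at 0; solve each RREF row for its pivot's exponent:
  r0: exp(α) + (0)·1 = 0 ⇒ exp(α) = 0
  r1: exp(i) + (0)·1 = 0 ⇒ exp(i) = 0
  r2: exp(γ) + (1)·1 = 0 ⇒ exp(γ) = -1
Π_1 = γ^-1 · ω

["0", "0", "-1", "1", "0", "0", "0"]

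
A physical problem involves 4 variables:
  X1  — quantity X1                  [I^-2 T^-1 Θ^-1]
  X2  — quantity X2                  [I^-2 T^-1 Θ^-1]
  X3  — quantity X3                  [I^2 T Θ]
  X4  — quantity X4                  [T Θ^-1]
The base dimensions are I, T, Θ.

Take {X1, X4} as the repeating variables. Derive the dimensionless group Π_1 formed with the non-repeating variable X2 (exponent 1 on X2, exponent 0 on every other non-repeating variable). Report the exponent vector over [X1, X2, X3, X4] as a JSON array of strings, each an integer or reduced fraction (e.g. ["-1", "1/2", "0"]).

["-1", "1", "0", "0"]

Exponent matrix [I,T,Θ] × [X1,X2,X3,X4]:
  I: [-2 -2  2  0]
  T: [-1 -1  1  1]
  Θ: [-1 -1  1 -1]
Echelon form has 2 nonzero rows (pivots: X1,X4)
Repeat: X1,X4; free: X2,X3
RREF:
  r0: [   1    1   -1    0]
  r1: [   0    0    0    1]
  r2: [   0    0    0    0]
Fix exponent of X2 at 1, X3 at 0; solve each RREF row for its pivot's exponent:
  r0: exp(X1) + (1)·1 = 0 ⇒ exp(X1) = -1
  r1: exp(X4) + (0)·1 = 0 ⇒ exp(X4) = 0
Π_1 = X1^-1 · X2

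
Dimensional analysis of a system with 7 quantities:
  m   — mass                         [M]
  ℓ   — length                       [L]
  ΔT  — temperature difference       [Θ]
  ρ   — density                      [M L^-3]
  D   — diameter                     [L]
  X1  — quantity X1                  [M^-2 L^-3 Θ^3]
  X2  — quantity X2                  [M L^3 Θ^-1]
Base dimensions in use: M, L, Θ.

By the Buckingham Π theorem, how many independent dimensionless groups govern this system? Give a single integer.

Write exponents as rows M,L,Θ / cols m,ℓ,ΔT,ρ,D,X1,X2:
  M: [ 1  0  0  1  0 -2  1]
  L: [ 0  1  0 -3  1 -3  3]
  Θ: [ 0  0  1  0  0  3 -1]
RREF → pivots at {m,ℓ,ΔT} ⇒ r = 3
7 vars − rank 3 = 4 Π groups

4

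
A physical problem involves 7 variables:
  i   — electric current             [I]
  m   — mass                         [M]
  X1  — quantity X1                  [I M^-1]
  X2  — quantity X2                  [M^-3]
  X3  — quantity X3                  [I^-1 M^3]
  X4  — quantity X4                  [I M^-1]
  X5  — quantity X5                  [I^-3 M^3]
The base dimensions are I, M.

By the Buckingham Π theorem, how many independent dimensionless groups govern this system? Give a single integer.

Dimensional matrix (I×M by i×m×X1×X2×X3×X4×X5):
  I: [ 1  0  1  0 -1  1 -3]
  M: [ 0  1 -1 -3  3 -1  3]
Row reduction gives pivot columns i,m; rank = 2
Π count = n − r = 7 − 2 = 5

5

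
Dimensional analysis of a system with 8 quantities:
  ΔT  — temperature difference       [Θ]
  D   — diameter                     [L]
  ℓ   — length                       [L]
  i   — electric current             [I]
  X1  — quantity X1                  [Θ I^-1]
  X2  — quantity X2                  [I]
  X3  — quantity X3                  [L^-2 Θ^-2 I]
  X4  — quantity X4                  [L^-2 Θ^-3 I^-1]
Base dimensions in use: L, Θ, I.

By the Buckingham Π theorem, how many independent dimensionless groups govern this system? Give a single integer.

5

Write exponents as rows L,Θ,I / cols ΔT,D,ℓ,i,X1,X2,X3,X4:
  L: [ 0  1  1  0  0  0 -2 -2]
  Θ: [ 1  0  0  0  1  0 -2 -3]
  I: [ 0  0  0  1 -1  1  1 -1]
RREF → pivots at {ΔT,D,i} ⇒ r = 3
n=8, r=3 ⇒ 5 dimensionless groups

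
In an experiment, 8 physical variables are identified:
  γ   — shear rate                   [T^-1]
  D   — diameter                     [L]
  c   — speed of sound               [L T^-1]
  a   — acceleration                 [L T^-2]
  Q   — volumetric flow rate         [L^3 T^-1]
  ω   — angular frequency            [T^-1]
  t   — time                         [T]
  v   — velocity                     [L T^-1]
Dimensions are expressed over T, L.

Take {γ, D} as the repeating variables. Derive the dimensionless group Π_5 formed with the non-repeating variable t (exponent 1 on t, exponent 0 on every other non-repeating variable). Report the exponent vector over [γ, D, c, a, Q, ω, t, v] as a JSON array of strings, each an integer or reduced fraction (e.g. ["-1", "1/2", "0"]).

Exponent matrix [T,L] × [γ,D,c,a,Q,ω,t,v]:
  T: [-1  0 -1 -2 -1 -1  1 -1]
  L: [ 0  1  1  1  3  0  0  1]
Echelon form has 2 nonzero rows (pivots: γ,D)
Pivot set = {γ,D}, free = {c,a,Q,ω,t,v}
RREF:
  r0: [   1    0    1    2    1    1   -1    1]
  r1: [   0    1    1    1    3    0    0    1]
Fix exponent of t at 1, c at 0, a at 0, Q at 0, ω at 0, v at 0; solve each RREF row for its pivot's exponent:
  r0: exp(γ) + (-1)·1 = 0 ⇒ exp(γ) = 1
  r1: exp(D) + (0)·1 = 0 ⇒ exp(D) = 0
Π_5 = γ · t

["1", "0", "0", "0", "0", "0", "1", "0"]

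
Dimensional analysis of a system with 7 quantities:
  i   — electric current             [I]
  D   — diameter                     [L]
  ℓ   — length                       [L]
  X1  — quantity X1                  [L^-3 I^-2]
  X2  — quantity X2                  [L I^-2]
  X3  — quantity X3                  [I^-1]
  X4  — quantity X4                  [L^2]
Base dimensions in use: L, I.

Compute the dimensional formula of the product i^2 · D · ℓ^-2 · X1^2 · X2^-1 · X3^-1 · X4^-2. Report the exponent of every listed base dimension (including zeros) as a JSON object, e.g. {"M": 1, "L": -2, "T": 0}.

Write exponents as rows L,I / cols i,D,ℓ,X1,X2,X3,X4:
  L: [ 0  1  1 -3  1  0  2]
  I: [ 1  0  0 -2 -2 -1  0]
  [L]: (2)·0+(1)·1+(-2)·1+(2)·-3+(-1)·1+(-1)·0+(-2)·2 = -12
  [I]: (2)·1+(1)·0+(-2)·0+(2)·-2+(-1)·-2+(-1)·-1+(-2)·0 = 1
⇒ L^-12 I

{"L": -12, "I": 1}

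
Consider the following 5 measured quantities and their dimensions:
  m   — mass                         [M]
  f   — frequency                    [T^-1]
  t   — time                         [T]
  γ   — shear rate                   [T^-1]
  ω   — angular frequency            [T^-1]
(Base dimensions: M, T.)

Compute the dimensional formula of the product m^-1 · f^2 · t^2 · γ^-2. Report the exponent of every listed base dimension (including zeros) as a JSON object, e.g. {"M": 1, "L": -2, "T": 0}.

Write exponents as rows M,T / cols m,f,t,γ,ω:
  M: [ 1  0  0  0  0]
  T: [ 0 -1  1 -1 -1]
  [M]: (-1)·1+(2)·0+(2)·0+(-2)·0 = -1
  [T]: (-1)·0+(2)·-1+(2)·1+(-2)·-1 = 2
⇒ M^-1 T^2

{"M": -1, "T": 2}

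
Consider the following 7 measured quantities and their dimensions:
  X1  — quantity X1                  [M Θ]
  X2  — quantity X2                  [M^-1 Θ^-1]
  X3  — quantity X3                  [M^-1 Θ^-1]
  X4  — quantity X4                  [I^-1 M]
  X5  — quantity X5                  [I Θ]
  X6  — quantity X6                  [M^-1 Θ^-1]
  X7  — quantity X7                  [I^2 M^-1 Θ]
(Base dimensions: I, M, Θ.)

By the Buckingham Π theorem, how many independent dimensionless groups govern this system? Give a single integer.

Exponent matrix [I,M,Θ] × [X1,X2,X3,X4,X5,X6,X7]:
  I: [ 0  0  0 -1  1  0  2]
  M: [ 1 -1 -1  1  0 -1 -1]
  Θ: [ 1 -1 -1  0  1 -1  1]
Row reduction gives pivot columns X1,X4; rank = 2
7 vars − rank 2 = 5 Π groups

5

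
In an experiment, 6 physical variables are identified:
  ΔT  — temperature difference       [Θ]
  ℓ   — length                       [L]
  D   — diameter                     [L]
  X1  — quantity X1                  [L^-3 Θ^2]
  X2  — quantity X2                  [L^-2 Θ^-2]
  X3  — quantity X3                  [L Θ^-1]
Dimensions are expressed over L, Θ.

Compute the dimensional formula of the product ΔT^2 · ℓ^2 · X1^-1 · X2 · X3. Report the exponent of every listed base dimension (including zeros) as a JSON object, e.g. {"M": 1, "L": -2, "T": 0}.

{"L": 4, "Θ": -3}

Dimensional matrix (L×Θ by ΔT×ℓ×D×X1×X2×X3):
  L: [ 0  1  1 -3 -2  1]
  Θ: [ 1  0  0  2 -2 -1]
  [L]: (2)·0+(2)·1+(-1)·-3+(1)·-2+(1)·1 = 4
  [Θ]: (2)·1+(2)·0+(-1)·2+(1)·-2+(1)·-1 = -3
⇒ L^4 Θ^-3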